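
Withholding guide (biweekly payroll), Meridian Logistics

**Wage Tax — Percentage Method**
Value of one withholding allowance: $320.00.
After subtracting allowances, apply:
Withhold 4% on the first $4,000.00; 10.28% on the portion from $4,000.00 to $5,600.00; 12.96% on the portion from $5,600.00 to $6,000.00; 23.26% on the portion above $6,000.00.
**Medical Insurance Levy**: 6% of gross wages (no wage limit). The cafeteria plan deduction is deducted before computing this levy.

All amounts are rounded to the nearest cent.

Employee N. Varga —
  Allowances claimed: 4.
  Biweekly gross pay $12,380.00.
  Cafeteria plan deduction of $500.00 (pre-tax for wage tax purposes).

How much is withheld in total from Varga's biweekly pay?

Wage Tax: taxable = $12,380.00 − $500.00 − 4×$320.00 = $10,600.00
  $376.32 + 23.26% × ($10,600.00 − $6,000.00) = $376.32 + 23.26% × $4,600.00 = $1,446.28
Medical Insurance Levy: 6% × $11,880.00 = $712.80
Total: $1,446.28 + $712.80 = $2,159.08

$2,159.08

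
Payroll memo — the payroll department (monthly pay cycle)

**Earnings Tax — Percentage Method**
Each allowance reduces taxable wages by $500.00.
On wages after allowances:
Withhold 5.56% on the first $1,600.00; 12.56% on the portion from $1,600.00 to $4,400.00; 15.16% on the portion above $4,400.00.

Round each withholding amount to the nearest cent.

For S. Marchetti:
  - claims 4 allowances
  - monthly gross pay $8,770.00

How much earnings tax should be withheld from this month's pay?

Earnings Tax: taxable = $8,770.00 − 4×$500.00 = $6,770.00
  $440.64 + 15.16% × ($6,770.00 − $4,400.00) = $440.64 + 15.16% × $2,370.00 = $799.93

$799.93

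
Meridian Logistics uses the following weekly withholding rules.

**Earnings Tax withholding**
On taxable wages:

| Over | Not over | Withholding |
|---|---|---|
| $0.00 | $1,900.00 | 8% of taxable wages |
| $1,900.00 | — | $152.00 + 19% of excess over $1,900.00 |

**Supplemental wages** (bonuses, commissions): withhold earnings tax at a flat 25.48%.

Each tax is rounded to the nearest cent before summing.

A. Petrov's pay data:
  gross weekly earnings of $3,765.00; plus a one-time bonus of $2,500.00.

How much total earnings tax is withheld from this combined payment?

Earnings Tax: taxable = $3,765.00
  $152.00 + 19% × ($3,765.00 − $1,900.00) = $152.00 + 19% × $1,865.00 = $506.35
Supplemental (25.48% flat on bonus): 25.48% × $2,500.00 = $637.00
Total earnings tax: $506.35 + $637.00 = $1,143.35

$1,143.35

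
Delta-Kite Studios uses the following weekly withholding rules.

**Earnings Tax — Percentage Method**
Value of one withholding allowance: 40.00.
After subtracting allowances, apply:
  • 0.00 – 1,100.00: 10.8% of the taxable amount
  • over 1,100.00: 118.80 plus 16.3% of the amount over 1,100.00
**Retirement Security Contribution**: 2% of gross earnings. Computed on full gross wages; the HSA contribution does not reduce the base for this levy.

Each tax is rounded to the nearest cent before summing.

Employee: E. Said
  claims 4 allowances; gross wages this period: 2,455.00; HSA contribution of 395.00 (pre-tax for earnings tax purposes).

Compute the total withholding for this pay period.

298.30

Earnings Tax: taxable = 2,455.00 − 395.00 − 4×40.00 = 1,900.00
  118.80 + 16.3% × (1,900.00 − 1,100.00) = 118.80 + 16.3% × 800.00 = 249.20
Retirement Security Contribution: 2% × 2,455.00 = 49.10
Total: 249.20 + 49.10 = 298.30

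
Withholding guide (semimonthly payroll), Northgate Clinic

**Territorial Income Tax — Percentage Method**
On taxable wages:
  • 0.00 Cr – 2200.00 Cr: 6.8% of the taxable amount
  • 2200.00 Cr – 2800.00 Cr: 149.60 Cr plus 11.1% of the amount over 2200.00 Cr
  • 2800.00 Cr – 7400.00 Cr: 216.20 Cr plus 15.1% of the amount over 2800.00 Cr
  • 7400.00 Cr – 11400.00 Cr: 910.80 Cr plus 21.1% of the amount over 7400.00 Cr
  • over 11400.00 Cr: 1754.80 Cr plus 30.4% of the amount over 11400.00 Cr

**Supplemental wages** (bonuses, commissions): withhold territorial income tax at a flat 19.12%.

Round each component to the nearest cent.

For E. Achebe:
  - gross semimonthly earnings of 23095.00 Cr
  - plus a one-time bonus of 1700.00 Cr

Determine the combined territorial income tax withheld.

5635.12 Cr

Territorial Income Tax: taxable = 23095.00 Cr
  1754.80 Cr + 30.4% × (23095.00 Cr − 11400.00 Cr) = 1754.80 Cr + 30.4% × 11695.00 Cr = 5310.08 Cr
Supplemental (19.12% flat on bonus): 19.12% × 1700.00 Cr = 325.04 Cr
Total territorial income tax: 5310.08 Cr + 325.04 Cr = 5635.12 Cr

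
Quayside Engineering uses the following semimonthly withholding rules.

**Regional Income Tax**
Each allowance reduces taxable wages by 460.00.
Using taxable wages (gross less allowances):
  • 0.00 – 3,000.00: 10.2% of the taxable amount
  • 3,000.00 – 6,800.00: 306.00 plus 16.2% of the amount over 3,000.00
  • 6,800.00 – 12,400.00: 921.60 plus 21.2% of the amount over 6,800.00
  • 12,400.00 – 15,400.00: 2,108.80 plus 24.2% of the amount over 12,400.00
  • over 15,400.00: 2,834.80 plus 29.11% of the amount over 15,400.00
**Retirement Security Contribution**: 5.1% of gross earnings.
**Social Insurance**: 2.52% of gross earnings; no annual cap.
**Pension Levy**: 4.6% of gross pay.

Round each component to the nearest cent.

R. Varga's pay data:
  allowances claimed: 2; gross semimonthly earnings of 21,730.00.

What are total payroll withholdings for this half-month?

Regional Income Tax: taxable = 21,730.00 − 2×460.00 = 20,810.00
  2,834.80 + 29.11% × (20,810.00 − 15,400.00) = 2,834.80 + 29.11% × 5,410.00 = 4,409.65
Retirement Security Contribution: 5.1% × 21,730.00 = 1,108.23
Social Insurance: 2.52% × 21,730.00 = 547.60
Pension Levy: 4.6% × 21,730.00 = 999.58
Total: 4,409.65 + 1,108.23 + 547.60 + 999.58 = 7,065.06

7,065.06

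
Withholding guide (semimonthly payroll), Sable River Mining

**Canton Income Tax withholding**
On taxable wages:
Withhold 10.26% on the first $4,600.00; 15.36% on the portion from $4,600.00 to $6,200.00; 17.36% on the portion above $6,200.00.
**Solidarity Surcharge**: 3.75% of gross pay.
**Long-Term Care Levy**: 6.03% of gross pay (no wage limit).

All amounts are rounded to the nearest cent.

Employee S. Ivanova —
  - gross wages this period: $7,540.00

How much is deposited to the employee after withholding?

$5,852.25

Canton Income Tax: taxable = $7,540.00
  $717.72 + 17.36% × ($7,540.00 − $6,200.00) = $717.72 + 17.36% × $1,340.00 = $950.34
Solidarity Surcharge: 3.75% × $7,540.00 = $282.75
Long-Term Care Levy: 6.03% × $7,540.00 = $454.66
Total withheld: $950.34 + $282.75 + $454.66 = $1,687.75
Net pay: $7,540.00 − $1,687.75 = $5,852.25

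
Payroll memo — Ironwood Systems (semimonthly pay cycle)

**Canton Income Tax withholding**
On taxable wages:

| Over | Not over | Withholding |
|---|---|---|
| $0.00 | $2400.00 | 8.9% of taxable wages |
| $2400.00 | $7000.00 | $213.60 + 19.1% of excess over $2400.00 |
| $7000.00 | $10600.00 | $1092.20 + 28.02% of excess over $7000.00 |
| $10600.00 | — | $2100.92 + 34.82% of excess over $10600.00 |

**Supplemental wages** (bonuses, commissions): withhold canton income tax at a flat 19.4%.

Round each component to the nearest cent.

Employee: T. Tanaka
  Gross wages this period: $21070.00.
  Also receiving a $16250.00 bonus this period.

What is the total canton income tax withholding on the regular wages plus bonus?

Canton Income Tax: taxable = $21070.00
  $2100.92 + 34.82% × ($21070.00 − $10600.00) = $2100.92 + 34.82% × $10470.00 = $5746.57
Supplemental (19.4% flat on bonus): 19.4% × $16250.00 = $3152.50
Total canton income tax: $5746.57 + $3152.50 = $8899.07

$8899.07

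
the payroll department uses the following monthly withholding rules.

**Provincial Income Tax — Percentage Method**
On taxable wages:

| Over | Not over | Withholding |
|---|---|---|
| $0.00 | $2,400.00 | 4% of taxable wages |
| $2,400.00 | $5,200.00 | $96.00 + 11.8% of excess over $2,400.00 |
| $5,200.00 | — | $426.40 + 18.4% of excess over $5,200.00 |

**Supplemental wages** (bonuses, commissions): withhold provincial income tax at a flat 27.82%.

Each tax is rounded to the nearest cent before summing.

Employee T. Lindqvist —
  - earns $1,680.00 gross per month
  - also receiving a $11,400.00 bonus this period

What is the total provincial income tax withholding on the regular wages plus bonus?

$3,238.68

Provincial Income Tax: taxable = $1,680.00
  4% × $1,680.00 = $67.20
Supplemental (27.82% flat on bonus): 27.82% × $11,400.00 = $3,171.48
Total provincial income tax: $67.20 + $3,171.48 = $3,238.68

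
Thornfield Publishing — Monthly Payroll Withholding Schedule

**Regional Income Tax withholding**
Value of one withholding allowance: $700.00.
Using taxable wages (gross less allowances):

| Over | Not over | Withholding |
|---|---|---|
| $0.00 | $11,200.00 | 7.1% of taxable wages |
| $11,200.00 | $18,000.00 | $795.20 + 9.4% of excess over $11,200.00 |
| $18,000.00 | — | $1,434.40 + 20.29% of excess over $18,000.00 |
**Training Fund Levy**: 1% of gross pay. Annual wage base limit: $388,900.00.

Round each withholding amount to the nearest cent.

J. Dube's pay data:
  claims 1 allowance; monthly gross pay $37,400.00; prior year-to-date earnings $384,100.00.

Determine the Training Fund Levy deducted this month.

$48.00

Training Fund Levy: cap $388,900.00 − YTD $384,100.00 = $4,800.00 subject; 1% × $4,800.00 = $48.00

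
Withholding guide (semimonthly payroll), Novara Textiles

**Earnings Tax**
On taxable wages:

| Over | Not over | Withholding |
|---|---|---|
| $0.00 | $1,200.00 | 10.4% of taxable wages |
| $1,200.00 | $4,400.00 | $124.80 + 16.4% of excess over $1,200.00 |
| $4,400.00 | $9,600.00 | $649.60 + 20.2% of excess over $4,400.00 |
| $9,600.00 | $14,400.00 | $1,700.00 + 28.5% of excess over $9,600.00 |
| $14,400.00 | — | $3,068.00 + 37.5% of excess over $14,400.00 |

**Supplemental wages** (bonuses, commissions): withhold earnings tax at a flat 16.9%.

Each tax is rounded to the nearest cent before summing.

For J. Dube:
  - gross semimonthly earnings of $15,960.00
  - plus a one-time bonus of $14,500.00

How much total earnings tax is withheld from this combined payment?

$6,103.50

Earnings Tax: taxable = $15,960.00
  $3,068.00 + 37.5% × ($15,960.00 − $14,400.00) = $3,068.00 + 37.5% × $1,560.00 = $3,653.00
Supplemental (16.9% flat on bonus): 16.9% × $14,500.00 = $2,450.50
Total earnings tax: $3,653.00 + $2,450.50 = $6,103.50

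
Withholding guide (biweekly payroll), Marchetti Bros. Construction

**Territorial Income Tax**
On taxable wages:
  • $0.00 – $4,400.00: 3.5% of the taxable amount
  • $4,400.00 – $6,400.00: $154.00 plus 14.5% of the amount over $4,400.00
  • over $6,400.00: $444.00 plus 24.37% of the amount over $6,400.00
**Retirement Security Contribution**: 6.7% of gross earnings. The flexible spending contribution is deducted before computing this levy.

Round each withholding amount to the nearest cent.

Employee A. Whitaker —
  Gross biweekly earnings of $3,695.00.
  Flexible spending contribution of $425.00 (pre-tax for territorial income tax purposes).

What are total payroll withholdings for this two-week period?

$333.54

Territorial Income Tax: taxable = $3,695.00 − $425.00 = $3,270.00
  3.5% × $3,270.00 = $114.45
Retirement Security Contribution: 6.7% × $3,270.00 = $219.09
Total: $114.45 + $219.09 = $333.54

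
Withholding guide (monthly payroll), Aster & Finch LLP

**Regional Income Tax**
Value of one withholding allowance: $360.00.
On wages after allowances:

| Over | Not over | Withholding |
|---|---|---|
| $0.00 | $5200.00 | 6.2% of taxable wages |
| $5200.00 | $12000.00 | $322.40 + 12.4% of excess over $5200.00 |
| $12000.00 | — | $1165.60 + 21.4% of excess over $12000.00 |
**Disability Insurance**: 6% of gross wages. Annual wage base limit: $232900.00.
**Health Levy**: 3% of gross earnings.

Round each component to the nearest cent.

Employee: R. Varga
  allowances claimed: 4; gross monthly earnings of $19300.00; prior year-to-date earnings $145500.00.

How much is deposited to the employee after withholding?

Regional Income Tax: taxable = $19300.00 − 4×$360.00 = $17860.00
  $1165.60 + 21.4% × ($17860.00 − $12000.00) = $1165.60 + 21.4% × $5860.00 = $2419.64
Disability Insurance: 6% × $19300.00 = $1158.00
Health Levy: 3% × $19300.00 = $579.00
Total withheld: $2419.64 + $1158.00 + $579.00 = $4156.64
Net pay: $19300.00 − $4156.64 = $15143.36

$15143.36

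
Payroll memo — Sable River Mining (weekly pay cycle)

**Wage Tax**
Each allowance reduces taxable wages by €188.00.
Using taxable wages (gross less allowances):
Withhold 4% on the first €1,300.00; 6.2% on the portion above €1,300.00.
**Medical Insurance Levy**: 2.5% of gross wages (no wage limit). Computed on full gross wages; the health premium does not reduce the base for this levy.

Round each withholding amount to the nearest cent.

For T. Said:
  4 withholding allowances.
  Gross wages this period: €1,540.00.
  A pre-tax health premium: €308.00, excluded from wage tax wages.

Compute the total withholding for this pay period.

Wage Tax: taxable = €1,540.00 − €308.00 − 4×€188.00 = €480.00
  4% × €480.00 = €19.20
Medical Insurance Levy: 2.5% × €1,540.00 = €38.50
Total: €19.20 + €38.50 = €57.70

€57.70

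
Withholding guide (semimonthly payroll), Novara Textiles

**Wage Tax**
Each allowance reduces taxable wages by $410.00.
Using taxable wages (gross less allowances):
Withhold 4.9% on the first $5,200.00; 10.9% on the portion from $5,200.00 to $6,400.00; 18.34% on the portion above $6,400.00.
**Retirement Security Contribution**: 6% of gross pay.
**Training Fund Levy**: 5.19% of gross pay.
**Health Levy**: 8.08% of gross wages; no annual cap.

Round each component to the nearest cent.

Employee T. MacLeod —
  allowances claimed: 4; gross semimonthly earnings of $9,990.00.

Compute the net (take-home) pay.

Wage Tax: taxable = $9,990.00 − 4×$410.00 = $8,350.00
  $385.60 + 18.34% × ($8,350.00 − $6,400.00) = $385.60 + 18.34% × $1,950.00 = $743.23
Retirement Security Contribution: 6% × $9,990.00 = $599.40
Training Fund Levy: 5.19% × $9,990.00 = $518.48
Health Levy: 8.08% × $9,990.00 = $807.19
Total withheld: $743.23 + $599.40 + $518.48 + $807.19 = $2,668.30
Net pay: $9,990.00 − $2,668.30 = $7,321.70

$7,321.70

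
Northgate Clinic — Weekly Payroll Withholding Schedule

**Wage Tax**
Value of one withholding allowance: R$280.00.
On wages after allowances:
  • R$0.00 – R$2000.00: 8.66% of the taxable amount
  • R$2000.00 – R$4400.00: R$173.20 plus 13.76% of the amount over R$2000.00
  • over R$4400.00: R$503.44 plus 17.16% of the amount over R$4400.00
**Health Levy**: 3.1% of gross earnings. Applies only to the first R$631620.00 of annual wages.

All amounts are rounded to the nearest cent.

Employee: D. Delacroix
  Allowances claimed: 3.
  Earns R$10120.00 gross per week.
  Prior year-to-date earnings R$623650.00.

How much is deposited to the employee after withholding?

R$8532.08

Wage Tax: taxable = R$10120.00 − 3×R$280.00 = R$9280.00
  R$503.44 + 17.16% × (R$9280.00 − R$4400.00) = R$503.44 + 17.16% × R$4880.00 = R$1340.85
Health Levy: cap R$631620.00 − YTD R$623650.00 = R$7970.00 subject; 3.1% × R$7970.00 = R$247.07
Total withheld: R$1340.85 + R$247.07 = R$1587.92
Net pay: R$10120.00 − R$1587.92 = R$8532.08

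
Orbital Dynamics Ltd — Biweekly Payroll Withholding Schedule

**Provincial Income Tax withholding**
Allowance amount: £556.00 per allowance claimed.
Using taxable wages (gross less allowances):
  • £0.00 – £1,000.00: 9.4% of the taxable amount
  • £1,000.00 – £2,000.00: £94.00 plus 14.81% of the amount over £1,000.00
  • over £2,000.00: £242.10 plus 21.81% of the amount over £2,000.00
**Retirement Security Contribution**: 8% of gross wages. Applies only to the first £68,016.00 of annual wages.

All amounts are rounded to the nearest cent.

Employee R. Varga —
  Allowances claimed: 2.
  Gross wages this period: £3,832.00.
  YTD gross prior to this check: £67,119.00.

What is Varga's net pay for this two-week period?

Provincial Income Tax: taxable = £3,832.00 − 2×£556.00 = £2,720.00
  £242.10 + 21.81% × (£2,720.00 − £2,000.00) = £242.10 + 21.81% × £720.00 = £399.13
Retirement Security Contribution: cap £68,016.00 − YTD £67,119.00 = £897.00 subject; 8% × £897.00 = £71.76
Total withheld: £399.13 + £71.76 = £470.89
Net pay: £3,832.00 − £470.89 = £3,361.11

£3,361.11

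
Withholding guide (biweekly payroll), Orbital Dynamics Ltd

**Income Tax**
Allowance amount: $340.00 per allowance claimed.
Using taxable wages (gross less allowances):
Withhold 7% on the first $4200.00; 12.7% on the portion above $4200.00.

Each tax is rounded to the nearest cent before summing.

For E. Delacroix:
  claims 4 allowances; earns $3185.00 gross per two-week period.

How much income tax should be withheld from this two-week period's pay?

Income Tax: taxable = $3185.00 − 4×$340.00 = $1825.00
  7% × $1825.00 = $127.75

$127.75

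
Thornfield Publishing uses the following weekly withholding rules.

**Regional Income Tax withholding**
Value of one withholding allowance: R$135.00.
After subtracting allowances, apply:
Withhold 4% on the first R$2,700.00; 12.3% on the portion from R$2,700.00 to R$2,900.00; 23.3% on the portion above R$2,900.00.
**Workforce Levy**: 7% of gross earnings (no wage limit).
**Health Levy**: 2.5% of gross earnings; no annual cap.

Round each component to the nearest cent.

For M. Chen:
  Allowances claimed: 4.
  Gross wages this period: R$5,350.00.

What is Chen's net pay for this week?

Regional Income Tax: taxable = R$5,350.00 − 4×R$135.00 = R$4,810.00
  R$132.60 + 23.3% × (R$4,810.00 − R$2,900.00) = R$132.60 + 23.3% × R$1,910.00 = R$577.63
Workforce Levy: 7% × R$5,350.00 = R$374.50
Health Levy: 2.5% × R$5,350.00 = R$133.75
Total withheld: R$577.63 + R$374.50 + R$133.75 = R$1,085.88
Net pay: R$5,350.00 − R$1,085.88 = R$4,264.12

R$4,264.12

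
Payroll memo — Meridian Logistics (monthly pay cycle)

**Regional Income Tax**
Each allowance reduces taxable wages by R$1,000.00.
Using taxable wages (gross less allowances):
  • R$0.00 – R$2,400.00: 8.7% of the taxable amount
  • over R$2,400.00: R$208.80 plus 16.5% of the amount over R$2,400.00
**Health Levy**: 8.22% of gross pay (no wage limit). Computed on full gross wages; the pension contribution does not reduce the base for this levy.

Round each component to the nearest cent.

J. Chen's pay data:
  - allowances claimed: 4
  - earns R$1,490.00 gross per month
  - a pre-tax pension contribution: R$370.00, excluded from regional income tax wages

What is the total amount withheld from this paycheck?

Regional Income Tax: taxable = R$1,490.00 − R$370.00 − 4×R$1,000.00 = R$-2,880.00
  Taxable ≤ 0 → R$0.00
Health Levy: 8.22% × R$1,490.00 = R$122.48
Total: R$0.00 + R$122.48 = R$122.48

R$122.48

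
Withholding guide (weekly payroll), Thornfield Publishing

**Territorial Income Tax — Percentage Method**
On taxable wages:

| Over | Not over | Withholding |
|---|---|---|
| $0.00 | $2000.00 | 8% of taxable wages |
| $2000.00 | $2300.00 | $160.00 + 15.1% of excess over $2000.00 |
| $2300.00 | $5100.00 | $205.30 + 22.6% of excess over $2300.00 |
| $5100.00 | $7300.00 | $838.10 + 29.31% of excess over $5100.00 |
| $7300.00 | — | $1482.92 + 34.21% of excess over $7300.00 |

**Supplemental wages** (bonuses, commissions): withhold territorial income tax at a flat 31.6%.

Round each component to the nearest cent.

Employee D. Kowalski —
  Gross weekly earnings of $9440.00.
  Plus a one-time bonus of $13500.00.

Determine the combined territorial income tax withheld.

Territorial Income Tax: taxable = $9440.00
  $1482.92 + 34.21% × ($9440.00 − $7300.00) = $1482.92 + 34.21% × $2140.00 = $2215.01
Supplemental (31.6% flat on bonus): 31.6% × $13500.00 = $4266.00
Total territorial income tax: $2215.01 + $4266.00 = $6481.01

$6481.01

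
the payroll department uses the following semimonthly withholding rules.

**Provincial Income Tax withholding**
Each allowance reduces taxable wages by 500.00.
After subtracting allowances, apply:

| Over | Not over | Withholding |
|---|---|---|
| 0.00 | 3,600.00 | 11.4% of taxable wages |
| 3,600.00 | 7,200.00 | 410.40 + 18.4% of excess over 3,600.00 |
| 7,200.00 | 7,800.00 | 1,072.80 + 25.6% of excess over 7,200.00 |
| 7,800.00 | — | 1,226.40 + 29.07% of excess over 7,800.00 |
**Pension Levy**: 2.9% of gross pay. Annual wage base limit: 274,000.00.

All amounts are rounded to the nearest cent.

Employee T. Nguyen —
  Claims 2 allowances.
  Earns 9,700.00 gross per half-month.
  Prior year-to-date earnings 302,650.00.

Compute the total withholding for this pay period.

Provincial Income Tax: taxable = 9,700.00 − 2×500.00 = 8,700.00
  1,226.40 + 29.07% × (8,700.00 − 7,800.00) = 1,226.40 + 29.07% × 900.00 = 1,488.03
Pension Levy: YTD 302,650.00 ≥ cap 274,000.00 → 0.00
Total: 1,488.03 + 0.00 = 1,488.03

1,488.03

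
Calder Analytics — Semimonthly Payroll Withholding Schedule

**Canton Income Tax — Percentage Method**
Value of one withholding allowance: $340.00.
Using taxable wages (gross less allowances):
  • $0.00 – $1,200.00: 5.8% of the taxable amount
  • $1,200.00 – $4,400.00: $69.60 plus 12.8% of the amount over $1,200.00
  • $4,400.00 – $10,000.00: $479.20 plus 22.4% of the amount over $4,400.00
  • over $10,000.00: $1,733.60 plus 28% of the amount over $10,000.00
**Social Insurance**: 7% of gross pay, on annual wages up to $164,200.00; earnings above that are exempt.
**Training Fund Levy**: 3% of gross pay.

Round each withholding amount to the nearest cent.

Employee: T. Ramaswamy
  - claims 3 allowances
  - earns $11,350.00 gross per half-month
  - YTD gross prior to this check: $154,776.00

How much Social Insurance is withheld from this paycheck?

Social Insurance: cap $164,200.00 − YTD $154,776.00 = $9,424.00 subject; 7% × $9,424.00 = $659.68

$659.68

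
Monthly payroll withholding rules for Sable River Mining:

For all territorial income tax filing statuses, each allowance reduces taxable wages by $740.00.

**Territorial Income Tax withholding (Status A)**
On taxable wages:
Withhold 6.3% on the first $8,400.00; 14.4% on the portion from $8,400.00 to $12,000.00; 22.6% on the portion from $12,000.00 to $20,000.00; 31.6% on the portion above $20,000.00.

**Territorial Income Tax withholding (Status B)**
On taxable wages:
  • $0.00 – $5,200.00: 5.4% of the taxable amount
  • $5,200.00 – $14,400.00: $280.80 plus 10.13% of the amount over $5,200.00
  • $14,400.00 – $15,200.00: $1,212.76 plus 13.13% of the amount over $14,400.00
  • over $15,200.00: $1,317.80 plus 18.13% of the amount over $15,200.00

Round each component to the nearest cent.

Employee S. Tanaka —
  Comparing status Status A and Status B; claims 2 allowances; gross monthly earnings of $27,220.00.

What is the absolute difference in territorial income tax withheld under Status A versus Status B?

Territorial Income Tax (Status A): taxable = $27,220.00 − 2×$740.00 = $25,740.00
  $2,855.60 + 31.6% × ($25,740.00 − $20,000.00) = $2,855.60 + 31.6% × $5,740.00 = $4,669.44
Territorial Income Tax (Status B): taxable = $27,220.00 − 2×$740.00 = $25,740.00
  $1,317.80 + 18.13% × ($25,740.00 − $15,200.00) = $1,317.80 + 18.13% × $10,540.00 = $3,228.70
Difference: |$4,669.44 − $3,228.70| = $1,440.74 (higher under Status A)

$1,440.74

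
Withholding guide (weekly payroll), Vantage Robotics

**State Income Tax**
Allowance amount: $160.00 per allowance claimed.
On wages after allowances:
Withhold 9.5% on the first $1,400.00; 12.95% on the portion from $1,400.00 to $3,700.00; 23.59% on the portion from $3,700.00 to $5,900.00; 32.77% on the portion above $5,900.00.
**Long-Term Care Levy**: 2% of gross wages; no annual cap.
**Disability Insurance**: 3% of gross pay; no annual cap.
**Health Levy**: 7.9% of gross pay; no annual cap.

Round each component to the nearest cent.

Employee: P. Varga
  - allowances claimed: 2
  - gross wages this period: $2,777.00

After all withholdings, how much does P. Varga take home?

State Income Tax: taxable = $2,777.00 − 2×$160.00 = $2,457.00
  $133.00 + 12.95% × ($2,457.00 − $1,400.00) = $133.00 + 12.95% × $1,057.00 = $269.88
Long-Term Care Levy: 2% × $2,777.00 = $55.54
Disability Insurance: 3% × $2,777.00 = $83.31
Health Levy: 7.9% × $2,777.00 = $219.38
Total withheld: $269.88 + $55.54 + $83.31 + $219.38 = $628.11
Net pay: $2,777.00 − $628.11 = $2,148.89

$2,148.89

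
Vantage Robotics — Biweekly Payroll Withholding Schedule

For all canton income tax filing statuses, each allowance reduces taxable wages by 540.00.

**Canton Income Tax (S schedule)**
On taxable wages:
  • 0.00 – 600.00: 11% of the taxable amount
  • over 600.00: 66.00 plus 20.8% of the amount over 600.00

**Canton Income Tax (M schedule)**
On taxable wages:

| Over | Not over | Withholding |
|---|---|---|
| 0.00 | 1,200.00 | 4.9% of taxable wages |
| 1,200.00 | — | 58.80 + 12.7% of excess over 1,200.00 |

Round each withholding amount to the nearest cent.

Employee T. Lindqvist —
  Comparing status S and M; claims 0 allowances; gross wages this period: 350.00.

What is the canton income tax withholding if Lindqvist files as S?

Canton Income Tax (S): taxable = 350.00
  11% × 350.00 = 38.50

38.50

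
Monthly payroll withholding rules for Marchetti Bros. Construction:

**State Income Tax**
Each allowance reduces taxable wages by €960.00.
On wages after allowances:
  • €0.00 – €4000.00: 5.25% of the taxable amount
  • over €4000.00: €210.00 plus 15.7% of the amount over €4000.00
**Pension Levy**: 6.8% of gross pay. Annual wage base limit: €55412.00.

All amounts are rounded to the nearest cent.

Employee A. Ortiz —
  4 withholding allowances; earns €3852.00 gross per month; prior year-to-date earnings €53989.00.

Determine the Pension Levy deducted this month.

€96.76

Pension Levy: cap €55412.00 − YTD €53989.00 = €1423.00 subject; 6.8% × €1423.00 = €96.76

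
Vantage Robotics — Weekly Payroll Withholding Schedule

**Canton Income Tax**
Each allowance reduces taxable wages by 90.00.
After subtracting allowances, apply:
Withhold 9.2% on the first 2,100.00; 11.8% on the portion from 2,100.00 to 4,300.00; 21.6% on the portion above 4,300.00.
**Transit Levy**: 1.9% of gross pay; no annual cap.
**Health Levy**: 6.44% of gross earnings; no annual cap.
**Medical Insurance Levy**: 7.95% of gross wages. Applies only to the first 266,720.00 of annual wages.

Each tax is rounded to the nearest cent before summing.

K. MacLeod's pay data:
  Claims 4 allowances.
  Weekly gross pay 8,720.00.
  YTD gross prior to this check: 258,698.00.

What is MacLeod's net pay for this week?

Canton Income Tax: taxable = 8,720.00 − 4×90.00 = 8,360.00
  452.80 + 21.6% × (8,360.00 − 4,300.00) = 452.80 + 21.6% × 4,060.00 = 1,329.76
Transit Levy: 1.9% × 8,720.00 = 165.68
Health Levy: 6.44% × 8,720.00 = 561.57
Medical Insurance Levy: cap 266,720.00 − YTD 258,698.00 = 8,022.00 subject; 7.95% × 8,022.00 = 637.75
Total withheld: 1,329.76 + 165.68 + 561.57 + 637.75 = 2,694.76
Net pay: 8,720.00 − 2,694.76 = 6,025.24

6,025.24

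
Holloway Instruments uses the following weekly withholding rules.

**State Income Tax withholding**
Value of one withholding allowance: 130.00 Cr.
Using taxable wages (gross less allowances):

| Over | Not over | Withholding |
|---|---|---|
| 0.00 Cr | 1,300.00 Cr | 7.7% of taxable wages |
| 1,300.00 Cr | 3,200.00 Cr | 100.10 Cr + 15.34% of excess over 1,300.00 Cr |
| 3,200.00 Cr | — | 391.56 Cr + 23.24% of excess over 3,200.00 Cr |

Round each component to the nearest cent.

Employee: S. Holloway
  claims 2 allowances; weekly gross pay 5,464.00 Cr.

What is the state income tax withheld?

State Income Tax: taxable = 5,464.00 Cr − 2×130.00 Cr = 5,204.00 Cr
  391.56 Cr + 23.24% × (5,204.00 Cr − 3,200.00 Cr) = 391.56 Cr + 23.24% × 2,004.00 Cr = 857.29 Cr

857.29 Cr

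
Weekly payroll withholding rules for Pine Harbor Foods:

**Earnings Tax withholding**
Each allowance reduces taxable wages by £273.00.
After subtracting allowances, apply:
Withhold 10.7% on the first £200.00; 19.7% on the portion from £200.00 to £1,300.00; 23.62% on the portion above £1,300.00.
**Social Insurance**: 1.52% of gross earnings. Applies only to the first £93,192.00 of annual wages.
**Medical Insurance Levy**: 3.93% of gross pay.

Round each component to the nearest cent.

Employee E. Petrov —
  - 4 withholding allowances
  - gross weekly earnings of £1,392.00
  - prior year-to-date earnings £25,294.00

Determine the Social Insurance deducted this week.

Social Insurance: 1.52% × £1,392.00 = £21.16

£21.16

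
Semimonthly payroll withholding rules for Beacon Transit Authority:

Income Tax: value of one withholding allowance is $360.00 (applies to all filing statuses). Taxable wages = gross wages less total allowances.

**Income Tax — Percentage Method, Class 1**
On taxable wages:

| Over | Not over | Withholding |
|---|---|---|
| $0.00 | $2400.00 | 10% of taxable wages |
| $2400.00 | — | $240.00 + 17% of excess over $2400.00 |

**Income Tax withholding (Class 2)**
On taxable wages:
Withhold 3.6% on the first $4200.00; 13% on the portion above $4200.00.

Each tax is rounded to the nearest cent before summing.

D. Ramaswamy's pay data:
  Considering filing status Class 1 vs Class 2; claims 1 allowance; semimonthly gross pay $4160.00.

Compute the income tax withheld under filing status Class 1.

$478.00

Income Tax (Class 1): taxable = $4160.00 − 1×$360.00 = $3800.00
  $240.00 + 17% × ($3800.00 − $2400.00) = $240.00 + 17% × $1400.00 = $478.00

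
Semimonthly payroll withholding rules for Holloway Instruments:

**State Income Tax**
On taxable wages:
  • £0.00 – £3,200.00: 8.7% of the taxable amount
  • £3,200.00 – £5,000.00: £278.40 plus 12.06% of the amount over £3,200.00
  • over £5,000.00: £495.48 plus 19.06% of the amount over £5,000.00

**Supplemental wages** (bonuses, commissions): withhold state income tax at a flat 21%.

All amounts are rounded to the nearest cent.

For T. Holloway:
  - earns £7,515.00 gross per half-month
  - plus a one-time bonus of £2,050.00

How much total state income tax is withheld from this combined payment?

£1,405.34

State Income Tax: taxable = £7,515.00
  £495.48 + 19.06% × (£7,515.00 − £5,000.00) = £495.48 + 19.06% × £2,515.00 = £974.84
Supplemental (21% flat on bonus): 21% × £2,050.00 = £430.50
Total state income tax: £974.84 + £430.50 = £1,405.34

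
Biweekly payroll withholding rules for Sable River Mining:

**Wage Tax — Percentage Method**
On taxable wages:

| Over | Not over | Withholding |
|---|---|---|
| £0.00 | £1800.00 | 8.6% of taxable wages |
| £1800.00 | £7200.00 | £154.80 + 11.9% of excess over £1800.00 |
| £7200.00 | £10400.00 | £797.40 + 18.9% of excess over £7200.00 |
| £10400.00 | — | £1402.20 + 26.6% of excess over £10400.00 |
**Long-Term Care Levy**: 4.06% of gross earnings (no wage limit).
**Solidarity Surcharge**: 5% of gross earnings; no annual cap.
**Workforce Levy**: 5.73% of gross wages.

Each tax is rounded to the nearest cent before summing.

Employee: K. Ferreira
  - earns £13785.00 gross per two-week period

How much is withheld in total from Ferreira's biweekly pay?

£4341.41

Wage Tax: taxable = £13785.00
  £1402.20 + 26.6% × (£13785.00 − £10400.00) = £1402.20 + 26.6% × £3385.00 = £2302.61
Long-Term Care Levy: 4.06% × £13785.00 = £559.67
Solidarity Surcharge: 5% × £13785.00 = £689.25
Workforce Levy: 5.73% × £13785.00 = £789.88
Total: £2302.61 + £559.67 + £689.25 + £789.88 = £4341.41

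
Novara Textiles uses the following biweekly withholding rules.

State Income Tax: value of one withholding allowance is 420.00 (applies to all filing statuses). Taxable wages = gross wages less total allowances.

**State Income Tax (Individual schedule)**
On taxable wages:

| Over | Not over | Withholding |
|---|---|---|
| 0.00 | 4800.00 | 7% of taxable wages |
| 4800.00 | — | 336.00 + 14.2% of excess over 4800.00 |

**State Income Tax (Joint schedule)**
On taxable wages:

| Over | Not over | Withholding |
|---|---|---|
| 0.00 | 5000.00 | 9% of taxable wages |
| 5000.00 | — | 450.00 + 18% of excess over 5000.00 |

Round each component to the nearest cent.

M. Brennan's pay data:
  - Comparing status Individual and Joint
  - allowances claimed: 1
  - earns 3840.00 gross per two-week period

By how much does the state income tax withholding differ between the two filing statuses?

68.40

State Income Tax (Individual): taxable = 3840.00 − 1×420.00 = 3420.00
  7% × 3420.00 = 239.40
State Income Tax (Joint): taxable = 3840.00 − 1×420.00 = 3420.00
  9% × 3420.00 = 307.80
Difference: |239.40 − 307.80| = 68.40 (higher under Joint)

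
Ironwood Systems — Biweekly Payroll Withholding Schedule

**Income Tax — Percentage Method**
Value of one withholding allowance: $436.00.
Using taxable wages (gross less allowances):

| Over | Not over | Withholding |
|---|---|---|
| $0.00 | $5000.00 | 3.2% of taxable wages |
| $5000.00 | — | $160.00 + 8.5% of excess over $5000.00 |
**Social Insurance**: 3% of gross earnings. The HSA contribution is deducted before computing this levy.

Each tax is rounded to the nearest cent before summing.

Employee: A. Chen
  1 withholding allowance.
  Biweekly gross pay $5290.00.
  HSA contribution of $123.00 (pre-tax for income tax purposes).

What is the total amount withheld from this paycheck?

$306.40

Income Tax: taxable = $5290.00 − $123.00 − 1×$436.00 = $4731.00
  3.2% × $4731.00 = $151.39
Social Insurance: 3% × $5167.00 = $155.01
Total: $151.39 + $155.01 = $306.40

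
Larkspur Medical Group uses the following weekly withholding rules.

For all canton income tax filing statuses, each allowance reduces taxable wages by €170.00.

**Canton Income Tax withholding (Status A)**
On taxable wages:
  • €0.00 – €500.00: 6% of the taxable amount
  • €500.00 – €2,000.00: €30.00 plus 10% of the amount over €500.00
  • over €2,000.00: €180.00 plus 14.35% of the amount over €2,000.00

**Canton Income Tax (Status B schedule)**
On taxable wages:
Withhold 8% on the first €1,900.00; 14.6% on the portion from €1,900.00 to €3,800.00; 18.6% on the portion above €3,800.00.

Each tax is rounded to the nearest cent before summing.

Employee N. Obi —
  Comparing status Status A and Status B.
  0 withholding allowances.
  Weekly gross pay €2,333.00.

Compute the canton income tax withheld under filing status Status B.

Canton Income Tax (Status B): taxable = €2,333.00
  €152.00 + 14.6% × (€2,333.00 − €1,900.00) = €152.00 + 14.6% × €433.00 = €215.22

€215.22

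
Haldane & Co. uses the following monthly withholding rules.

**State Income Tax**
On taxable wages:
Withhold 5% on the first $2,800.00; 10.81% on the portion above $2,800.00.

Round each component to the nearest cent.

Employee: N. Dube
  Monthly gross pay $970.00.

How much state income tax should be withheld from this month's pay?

State Income Tax: taxable = $970.00
  5% × $970.00 = $48.50

$48.50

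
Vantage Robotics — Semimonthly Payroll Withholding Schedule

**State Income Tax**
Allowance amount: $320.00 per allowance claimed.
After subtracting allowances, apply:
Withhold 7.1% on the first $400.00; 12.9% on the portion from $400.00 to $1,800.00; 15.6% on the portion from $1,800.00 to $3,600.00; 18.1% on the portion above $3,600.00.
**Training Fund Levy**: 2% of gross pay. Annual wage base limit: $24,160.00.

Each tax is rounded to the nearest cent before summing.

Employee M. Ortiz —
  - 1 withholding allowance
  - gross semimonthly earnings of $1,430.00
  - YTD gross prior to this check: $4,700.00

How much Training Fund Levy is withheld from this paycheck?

$28.60

Training Fund Levy: 2% × $1,430.00 = $28.60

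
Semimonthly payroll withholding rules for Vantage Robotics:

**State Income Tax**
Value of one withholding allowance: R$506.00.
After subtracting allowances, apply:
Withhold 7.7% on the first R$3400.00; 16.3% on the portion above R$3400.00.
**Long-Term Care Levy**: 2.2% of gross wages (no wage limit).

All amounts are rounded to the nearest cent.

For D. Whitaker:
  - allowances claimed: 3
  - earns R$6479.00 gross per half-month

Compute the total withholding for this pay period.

State Income Tax: taxable = R$6479.00 − 3×R$506.00 = R$4961.00
  R$261.80 + 16.3% × (R$4961.00 − R$3400.00) = R$261.80 + 16.3% × R$1561.00 = R$516.24
Long-Term Care Levy: 2.2% × R$6479.00 = R$142.54
Total: R$516.24 + R$142.54 = R$658.78

R$658.78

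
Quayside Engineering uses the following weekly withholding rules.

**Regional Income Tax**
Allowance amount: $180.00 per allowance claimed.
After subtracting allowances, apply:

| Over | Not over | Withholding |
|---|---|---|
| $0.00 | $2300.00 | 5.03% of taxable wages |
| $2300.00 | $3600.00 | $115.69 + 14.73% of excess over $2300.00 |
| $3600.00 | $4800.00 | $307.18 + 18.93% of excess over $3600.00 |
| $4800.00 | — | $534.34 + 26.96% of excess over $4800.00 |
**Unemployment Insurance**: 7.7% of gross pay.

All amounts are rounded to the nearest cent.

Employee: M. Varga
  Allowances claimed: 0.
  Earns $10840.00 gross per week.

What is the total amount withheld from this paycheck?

$2997.40

Regional Income Tax: taxable = $10840.00
  $534.34 + 26.96% × ($10840.00 − $4800.00) = $534.34 + 26.96% × $6040.00 = $2162.72
Unemployment Insurance: 7.7% × $10840.00 = $834.68
Total: $2162.72 + $834.68 = $2997.40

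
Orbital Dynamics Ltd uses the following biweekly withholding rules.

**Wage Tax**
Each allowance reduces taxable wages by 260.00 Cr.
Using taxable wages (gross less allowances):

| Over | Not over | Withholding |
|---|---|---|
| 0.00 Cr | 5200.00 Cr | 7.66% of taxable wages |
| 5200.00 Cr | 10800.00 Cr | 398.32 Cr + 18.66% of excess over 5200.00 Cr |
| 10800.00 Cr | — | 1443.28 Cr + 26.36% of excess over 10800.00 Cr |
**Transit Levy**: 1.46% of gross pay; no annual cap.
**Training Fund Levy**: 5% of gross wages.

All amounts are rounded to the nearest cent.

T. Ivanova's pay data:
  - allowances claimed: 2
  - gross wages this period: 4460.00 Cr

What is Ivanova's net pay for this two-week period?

Wage Tax: taxable = 4460.00 Cr − 2×260.00 Cr = 3940.00 Cr
  7.66% × 3940.00 Cr = 301.80 Cr
Transit Levy: 1.46% × 4460.00 Cr = 65.12 Cr
Training Fund Levy: 5% × 4460.00 Cr = 223.00 Cr
Total withheld: 301.80 Cr + 65.12 Cr + 223.00 Cr = 589.92 Cr
Net pay: 4460.00 Cr − 589.92 Cr = 3870.08 Cr

3870.08 Cr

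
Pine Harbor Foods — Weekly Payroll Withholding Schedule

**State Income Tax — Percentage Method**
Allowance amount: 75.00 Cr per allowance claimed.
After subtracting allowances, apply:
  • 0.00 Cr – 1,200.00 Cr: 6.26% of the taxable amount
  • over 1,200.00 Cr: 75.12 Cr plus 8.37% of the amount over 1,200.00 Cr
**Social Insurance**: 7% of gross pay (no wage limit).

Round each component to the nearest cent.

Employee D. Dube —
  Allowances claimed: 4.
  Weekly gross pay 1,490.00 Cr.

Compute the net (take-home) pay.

State Income Tax: taxable = 1,490.00 Cr − 4×75.00 Cr = 1,190.00 Cr
  6.26% × 1,190.00 Cr = 74.49 Cr
Social Insurance: 7% × 1,490.00 Cr = 104.30 Cr
Total withheld: 74.49 Cr + 104.30 Cr = 178.79 Cr
Net pay: 1,490.00 Cr − 178.79 Cr = 1,311.21 Cr

1,311.21 Cr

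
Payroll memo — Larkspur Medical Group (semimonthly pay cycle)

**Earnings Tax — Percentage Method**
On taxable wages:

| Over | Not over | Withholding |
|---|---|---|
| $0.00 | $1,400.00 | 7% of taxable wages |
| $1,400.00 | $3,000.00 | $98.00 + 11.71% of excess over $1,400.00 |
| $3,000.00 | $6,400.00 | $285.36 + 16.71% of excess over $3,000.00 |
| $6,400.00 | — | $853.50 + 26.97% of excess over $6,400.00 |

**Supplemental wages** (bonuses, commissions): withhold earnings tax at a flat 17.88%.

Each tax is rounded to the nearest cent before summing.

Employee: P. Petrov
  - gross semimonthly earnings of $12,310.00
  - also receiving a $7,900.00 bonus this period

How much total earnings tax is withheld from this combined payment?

$3,859.95

Earnings Tax: taxable = $12,310.00
  $853.50 + 26.97% × ($12,310.00 − $6,400.00) = $853.50 + 26.97% × $5,910.00 = $2,447.43
Supplemental (17.88% flat on bonus): 17.88% × $7,900.00 = $1,412.52
Total earnings tax: $2,447.43 + $1,412.52 = $3,859.95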